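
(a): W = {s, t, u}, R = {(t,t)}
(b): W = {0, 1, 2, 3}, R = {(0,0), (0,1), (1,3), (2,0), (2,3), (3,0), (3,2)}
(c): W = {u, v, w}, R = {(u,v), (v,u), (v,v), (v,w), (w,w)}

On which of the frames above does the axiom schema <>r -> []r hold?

Frame correspondent (Sahlqvist): forall x forall y forall z (Rxy & Rxz -> y = z) — i.e. partial functionality.
(a): satisfies the condition.
(b): fails — 0 sees both 0 and 1.
(c): fails — v sees both u and v.
Valid on: (a).

(a)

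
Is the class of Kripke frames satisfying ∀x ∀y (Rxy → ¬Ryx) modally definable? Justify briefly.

Not modally definable

Any modally definable frame class is closed under surjective bounded morphisms.
The 4-cycle (worlds 0,1,2,3 with 0→1→2→3→0) is asymmetric. Mapping every world to a single reflexive point • is a surjective bounded morphism, and the reflexive point is not asymmetric (R•• but asymmetry requires ¬R••).
So no modal formula (or set of formulas) defines exactly the asymmetric frames.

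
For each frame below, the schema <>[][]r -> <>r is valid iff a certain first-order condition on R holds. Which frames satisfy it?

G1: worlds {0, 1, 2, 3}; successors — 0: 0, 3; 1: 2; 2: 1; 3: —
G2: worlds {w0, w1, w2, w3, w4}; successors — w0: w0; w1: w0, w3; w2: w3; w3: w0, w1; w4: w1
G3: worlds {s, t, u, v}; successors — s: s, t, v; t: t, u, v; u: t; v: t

This is the axiom for a generalized confluence (Geach) condition; its first-order frame correspondent is forall x forall y (xRy -> exists w (y R^2 w & xRw)).
G1: fails — 0R3 but no w with 3R²w and 0Rw.
G2: condition met.
G3: condition met.

G2, G3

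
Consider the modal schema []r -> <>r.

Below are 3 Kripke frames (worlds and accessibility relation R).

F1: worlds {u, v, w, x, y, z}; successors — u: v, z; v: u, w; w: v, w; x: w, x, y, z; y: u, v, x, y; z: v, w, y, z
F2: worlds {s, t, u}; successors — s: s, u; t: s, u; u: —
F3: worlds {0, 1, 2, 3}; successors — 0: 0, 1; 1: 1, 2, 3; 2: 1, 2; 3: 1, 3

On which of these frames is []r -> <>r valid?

F1, F3

Frame correspondent (Sahlqvist): forall x exists y Rxy — i.e. seriality.
F1: ✓.
F2: fails — world u has no successor.
F3: ✓.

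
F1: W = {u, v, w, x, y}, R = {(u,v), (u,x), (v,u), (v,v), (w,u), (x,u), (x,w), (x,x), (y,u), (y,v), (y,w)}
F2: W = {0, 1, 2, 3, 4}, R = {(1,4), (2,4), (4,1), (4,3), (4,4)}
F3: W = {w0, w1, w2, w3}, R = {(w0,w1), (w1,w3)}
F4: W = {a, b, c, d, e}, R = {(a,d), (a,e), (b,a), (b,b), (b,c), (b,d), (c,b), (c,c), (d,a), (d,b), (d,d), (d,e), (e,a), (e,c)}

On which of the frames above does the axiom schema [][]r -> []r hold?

F2

Frame correspondent (Sahlqvist): forall x forall y (Rxy -> exists z (Rxz & Rzy)) — i.e. density.
F1: fails — Rwu but no z with Rwz and Rzu.
F2: ✓.
F3: fails — Rw0w1 but no z with Rw0z and Rzw1.
F4: fails — Rea but no z with Rez and Rza.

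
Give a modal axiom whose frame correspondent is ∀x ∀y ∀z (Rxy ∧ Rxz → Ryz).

◇q → □◇q

The condition is the Euclidean property. The 5 schema ◇q → □◇q defines it.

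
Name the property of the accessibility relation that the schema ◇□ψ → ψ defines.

symmetry

This is frame-equivalent to ψ → □◇ψ (substitute ¬ψ for ψ and contrapose).
Suppose ψ→□◇ψ is valid. Take Rxy and set V(ψ)={x}. Then ψ at x, so □◇ψ at x, so ◇ψ at y, so some z with Ryz has ψ; z=x, i.e. Ryx.
Conversely, any frame satisfying ∀x ∀y (Rxy → Ryx) validates the schema.
So the correspondent is symmetry.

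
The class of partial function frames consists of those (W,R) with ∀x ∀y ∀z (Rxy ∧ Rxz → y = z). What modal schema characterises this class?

◇ψ → □ψ

A defining formula is ◇ψ → □ψ (the CD axiom).
Suppose ◇ψ→□ψ is valid. Take Rxy, Rxz and set V(ψ)={y}. Then ◇ψ at x, so □ψ at x, so ψ at z, i.e. z=y.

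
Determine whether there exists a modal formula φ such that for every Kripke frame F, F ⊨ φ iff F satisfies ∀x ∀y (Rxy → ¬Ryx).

If a class were modally definable it would be closed under surjective bounded morphisms (Goldblatt–Thomason).
The 5-cycle (worlds s,t,u,v,w with s→t→u→v→w→s) is asymmetric. Mapping every world to a single reflexive point • is a surjective bounded morphism, and the reflexive point is not asymmetric (R•• but asymmetry requires ¬R••).
So no modal formula (or set of formulas) defines exactly the asymmetric frames.

No — not modally definable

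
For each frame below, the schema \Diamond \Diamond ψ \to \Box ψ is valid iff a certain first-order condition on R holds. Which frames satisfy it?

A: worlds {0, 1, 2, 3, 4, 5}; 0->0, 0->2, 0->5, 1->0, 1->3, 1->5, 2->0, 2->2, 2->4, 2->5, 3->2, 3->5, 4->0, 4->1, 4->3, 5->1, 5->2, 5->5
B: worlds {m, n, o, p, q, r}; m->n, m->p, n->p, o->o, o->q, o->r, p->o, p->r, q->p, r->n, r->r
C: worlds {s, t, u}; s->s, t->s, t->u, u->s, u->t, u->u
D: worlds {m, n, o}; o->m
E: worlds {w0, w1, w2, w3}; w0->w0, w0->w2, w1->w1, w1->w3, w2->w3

D

Frame correspondent (Sahlqvist): \forall x \forall y \forall z ((x R^2 y \wedge xRz) \to \exists w (y = w \wedge z = w)) — i.e. a generalized confluence (Geach) condition.
A: fails — 0R²0, 0R2 but 0 ≠ 2.
B: fails — mR²o, mRn but o ≠ n.
C: fails — tR²s, tRu but s ≠ u.
D: satisfies the condition.
E: fails — w0R²w0, w0Rw2 but w0 ≠ w2.
Valid on: D.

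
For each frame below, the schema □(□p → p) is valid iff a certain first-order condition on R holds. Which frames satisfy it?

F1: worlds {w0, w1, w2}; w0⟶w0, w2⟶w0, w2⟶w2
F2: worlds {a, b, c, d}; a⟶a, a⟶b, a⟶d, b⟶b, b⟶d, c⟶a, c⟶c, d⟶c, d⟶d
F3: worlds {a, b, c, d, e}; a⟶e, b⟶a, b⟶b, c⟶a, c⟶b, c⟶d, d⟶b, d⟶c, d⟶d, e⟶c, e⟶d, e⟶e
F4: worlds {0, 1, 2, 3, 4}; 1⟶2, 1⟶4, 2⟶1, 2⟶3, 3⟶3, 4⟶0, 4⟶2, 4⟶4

F1, F2

Frame correspondent (Sahlqvist): ∀x ∀y (Rxy → Ryy) — i.e. shift-reflexivity.
F1: holds.
F2: holds.
F3: fails — Rdc but not Rcc.
F4: fails — R12 but not R22.
Valid on: F1, F2.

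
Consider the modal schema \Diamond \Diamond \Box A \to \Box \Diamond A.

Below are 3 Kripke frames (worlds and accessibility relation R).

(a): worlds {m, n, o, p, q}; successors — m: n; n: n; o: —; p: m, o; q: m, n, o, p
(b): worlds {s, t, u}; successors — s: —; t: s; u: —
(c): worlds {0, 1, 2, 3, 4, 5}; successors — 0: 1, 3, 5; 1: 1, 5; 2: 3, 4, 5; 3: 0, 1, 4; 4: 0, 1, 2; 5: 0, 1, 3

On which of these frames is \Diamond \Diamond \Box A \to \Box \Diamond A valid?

(b)

Frame correspondent (Sahlqvist): \forall x \forall y \forall z ((x R^2 y \wedge xRz) \to \exists w (yRw \wedge zRw)) — i.e. a generalized confluence (Geach) condition.
(a): fails — pR²n, pRo but no w with nRw and oRw.
(b): holds.
(c): fails — 2R²2, 2R4 but no w with 2Rw and 4Rw.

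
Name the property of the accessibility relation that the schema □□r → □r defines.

Density

Suppose □□r→□r is valid. Take Rxy and set V(r)={w : xR²w}. Then □□r at x, so □r at x, so r at y, i.e. ∃z(Rxz∧Rzy).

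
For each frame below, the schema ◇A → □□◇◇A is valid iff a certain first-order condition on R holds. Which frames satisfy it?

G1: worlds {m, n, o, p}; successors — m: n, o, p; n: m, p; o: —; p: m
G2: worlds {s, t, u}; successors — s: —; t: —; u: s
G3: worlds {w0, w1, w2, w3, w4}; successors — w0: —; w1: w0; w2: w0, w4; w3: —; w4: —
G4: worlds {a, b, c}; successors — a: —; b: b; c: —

Frame correspondent (Sahlqvist): ∀x ∀y ∀z ((xRy ∧ xR²z) → ∃w (y = w ∧ zR²w)) — i.e. a generalized confluence (Geach) condition.
G1: fails — mRn, mR²m but no w with n=w and mR²w.
G2: satisfies the condition.
G3: satisfies the condition.
G4: satisfies the condition.

G2, G3, G4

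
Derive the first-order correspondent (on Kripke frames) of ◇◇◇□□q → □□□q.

∀x ∀y ∀z ((xR³y ∧ xR³z) → ∃w (yR²w ∧ z = w))

This is a Sahlqvist (Geach-type) schema ◇^3□^2q → □^3◇^0q.
Minimal-valuation argument: fix x; take any y with xR^3y and any z with xR^3z. Set V(q) to the set of worlds R-reachable from y in exactly 2 steps. Then □^2q holds at y, so the antecedent holds at x; validity forces ◇^0q at z, giving a w with zR^0w and yR^2w.
First-order correspondent: ∀x ∀y ∀z ((xR³y ∧ xR³z) → ∃w (yR²w ∧ z = w)).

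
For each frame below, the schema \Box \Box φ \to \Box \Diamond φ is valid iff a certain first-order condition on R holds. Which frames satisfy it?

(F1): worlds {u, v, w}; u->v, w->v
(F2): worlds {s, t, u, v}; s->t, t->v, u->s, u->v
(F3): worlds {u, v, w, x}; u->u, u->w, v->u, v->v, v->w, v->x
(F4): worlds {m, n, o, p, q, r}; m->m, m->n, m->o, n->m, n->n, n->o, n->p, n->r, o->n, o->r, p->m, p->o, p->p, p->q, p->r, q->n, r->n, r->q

(F4)

The schema corresponds to a generalized confluence (Geach) condition: \forall x \forall z (xRz \to \exists w (x R^2 w \wedge zRw)).
(F1): fails — uRv but no t with uR²t and vRt.
(F2): fails — tRv but no w with tR²w and vRw.
(F3): fails — uRw but no t with uR²t and wRt.
(F4): condition met.
Valid on: (F4).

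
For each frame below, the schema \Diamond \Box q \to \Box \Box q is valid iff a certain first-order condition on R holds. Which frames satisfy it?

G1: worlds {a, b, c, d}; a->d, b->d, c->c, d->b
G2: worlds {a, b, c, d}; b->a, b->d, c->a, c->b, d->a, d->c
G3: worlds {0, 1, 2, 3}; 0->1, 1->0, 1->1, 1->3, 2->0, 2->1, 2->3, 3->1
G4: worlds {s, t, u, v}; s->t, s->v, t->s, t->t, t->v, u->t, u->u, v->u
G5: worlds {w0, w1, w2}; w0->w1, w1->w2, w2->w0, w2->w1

The schema corresponds to a generalized confluence (Geach) condition: \forall x \forall y \forall z ((xRy \wedge x R^2 z) \to \exists w (yRw \wedge z = w)).
G1: ✓.
G2: fails — bRa, bR²a but no w with aRw and a=w.
G3: fails — 1R0, 1R²0 but no w with 0Rw and 0=w.
G4: fails — sRt, sR²u but no w with tRw and u=w.
G5: fails — w2Rw0, w2R²w2 but no w with w0Rw and w2=w.

G1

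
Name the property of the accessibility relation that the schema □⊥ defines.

emptiness of R: ∀x ∀y ¬Rxy

This is the Ver axiom.
Its frame correspondent is emptiness of R — ∀x ∀y ¬Rxy.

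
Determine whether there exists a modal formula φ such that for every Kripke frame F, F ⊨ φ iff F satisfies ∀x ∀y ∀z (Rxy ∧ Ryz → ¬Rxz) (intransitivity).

Any modally definable frame class is closed under surjective bounded morphisms.
The 3-cycle (worlds a,b,c with a→b→c→a) is intransitive. Mapping every world to a single reflexive point • is a surjective bounded morphism; the reflexive point is not intransitive (R••∧R•• but R••).
So the class is not modally definable.

Not definable by any modal formula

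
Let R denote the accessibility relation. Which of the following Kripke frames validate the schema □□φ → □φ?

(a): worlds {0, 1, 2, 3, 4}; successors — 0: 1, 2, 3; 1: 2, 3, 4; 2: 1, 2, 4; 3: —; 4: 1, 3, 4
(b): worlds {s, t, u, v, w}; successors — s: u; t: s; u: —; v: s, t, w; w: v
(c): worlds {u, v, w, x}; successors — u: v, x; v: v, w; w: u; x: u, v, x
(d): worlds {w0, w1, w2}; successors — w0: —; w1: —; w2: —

This is the axiom for density; its first-order frame correspondent is ∀x ∀y (Rxy → ∃z (Rxz ∧ Rzy)).
(a): satisfies the condition.
(b): fails — Rvw but no z with Rvz and Rzw.
(c): fails — Rwu but no z with Rwz and Rzu.
(d): satisfies the condition.
Valid on: (a), (d).

(a), (d)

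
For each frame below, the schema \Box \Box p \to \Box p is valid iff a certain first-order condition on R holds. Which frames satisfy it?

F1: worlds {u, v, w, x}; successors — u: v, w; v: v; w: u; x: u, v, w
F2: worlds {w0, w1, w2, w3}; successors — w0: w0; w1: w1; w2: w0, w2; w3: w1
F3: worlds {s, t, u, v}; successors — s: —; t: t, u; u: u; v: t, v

Frame correspondent (Sahlqvist): \forall x \forall y (Rxy \to \exists z (Rxz \wedge Rzy)) — i.e. density.
F1: fails — Rwu but no z with Rwz and Rzu.
F2: holds.
F3: holds.

F2, F3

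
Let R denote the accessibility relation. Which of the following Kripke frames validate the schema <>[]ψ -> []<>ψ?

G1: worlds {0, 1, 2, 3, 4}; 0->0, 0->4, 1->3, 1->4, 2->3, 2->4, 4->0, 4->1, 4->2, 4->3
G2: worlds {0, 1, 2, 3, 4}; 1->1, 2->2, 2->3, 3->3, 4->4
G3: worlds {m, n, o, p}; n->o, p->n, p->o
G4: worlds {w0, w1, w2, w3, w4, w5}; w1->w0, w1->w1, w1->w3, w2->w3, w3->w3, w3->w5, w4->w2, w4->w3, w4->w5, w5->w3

G2

Frame correspondent (Sahlqvist): forall x forall y forall z (Rxy & Rxz -> exists w (Ryw & Rzw)) — i.e. convergence.
G1: fails — R14 and R13 but 4 and 3 have no common successor.
G2: satisfies the condition.
G3: fails — Rno and Rno but o and o have no common successor.
G4: fails — Rw1w1 and Rw1w0 but w1 and w0 have no common successor.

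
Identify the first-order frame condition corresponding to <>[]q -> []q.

the Euclidean property: forall x forall y forall z (Rxy & Rxz -> Ryz)

Equivalently (dual form): ◇q → □◇q.
Suppose ◇q→□◇q is valid. Take Rxy, Rxz and set V(q)={y}. Then ◇q at x, so □◇q at x, so ◇q at z, so some w with Rzw has q; w=y, i.e. Rzy. By symmetry of the argument, Ryz.
Conversely, on a frame with the Euclidean property the schema holds at every world under every valuation.
So the correspondent is the Euclidean property.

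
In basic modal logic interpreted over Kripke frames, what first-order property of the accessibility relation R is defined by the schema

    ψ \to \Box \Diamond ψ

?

Suppose ψ→□◇ψ is valid. Take Rxy and set V(ψ)={x}. Then ψ at x, so □◇ψ at x, so ◇ψ at y, so some z with Ryz has ψ; z=x, i.e. Ryx.
Conversely, any frame satisfying \forall x \forall y (Rxy \to Ryx) validates the schema.
Frame condition: \forall x \forall y (Rxy \to Ryx).

symmetry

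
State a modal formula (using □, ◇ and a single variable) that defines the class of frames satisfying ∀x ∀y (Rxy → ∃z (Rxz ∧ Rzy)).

□□p → □p

The condition is density. The C4 schema □□p → □p defines it.
Suppose □□p→□p is valid. Take Rxy and set V(p)={w : xR²w}. Then □□p at x, so □p at x, so p at y, i.e. ∃z(Rxz∧Rzy).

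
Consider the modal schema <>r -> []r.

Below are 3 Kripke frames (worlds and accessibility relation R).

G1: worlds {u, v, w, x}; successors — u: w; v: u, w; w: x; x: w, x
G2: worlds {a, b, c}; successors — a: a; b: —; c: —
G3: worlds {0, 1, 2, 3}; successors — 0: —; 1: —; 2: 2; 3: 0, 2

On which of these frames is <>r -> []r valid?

This is the axiom for partial functionality; its first-order frame correspondent is forall x forall y forall z (Rxy & Rxz -> y = z).
G1: fails — v sees both u and w.
G2: holds.
G3: fails — 3 sees both 0 and 2.

G2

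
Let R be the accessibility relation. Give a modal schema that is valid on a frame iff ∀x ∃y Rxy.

□ψ → ◇ψ

The condition is seriality. The D schema □ψ → ◇ψ defines it.
Suppose □ψ→◇ψ is valid. At any x set V(ψ)=W. Then □ψ at x, so ◇ψ at x, so x has a successor.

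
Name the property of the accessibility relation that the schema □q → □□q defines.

This is the 4 axiom.
Its frame correspondent is transitivity — ∀x ∀y ∀z (Rxy ∧ Ryz → Rxz).

transitivity: ∀x ∀y ∀z (Rxy ∧ Ryz → Rxz)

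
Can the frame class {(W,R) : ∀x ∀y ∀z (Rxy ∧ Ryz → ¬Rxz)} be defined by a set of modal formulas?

If a class were modally definable it would be closed under surjective bounded morphisms (Goldblatt–Thomason).
The 3-cycle (worlds w0,w1,w2 with w0→w1→w2→w0) is intransitive. Mapping every world to a single reflexive point • is a surjective bounded morphism; the reflexive point is not intransitive (R••∧R•• but R••).
So the class is not modally definable.

No — not modally definable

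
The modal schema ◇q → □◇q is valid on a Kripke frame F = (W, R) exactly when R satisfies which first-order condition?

the Euclidean property: ∀x ∀y ∀z (Rxy ∧ Rxz → Ryz)

This is the 5 axiom.
It corresponds to the Euclidean property: ∀x ∀y ∀z (Rxy ∧ Rxz → Ryz).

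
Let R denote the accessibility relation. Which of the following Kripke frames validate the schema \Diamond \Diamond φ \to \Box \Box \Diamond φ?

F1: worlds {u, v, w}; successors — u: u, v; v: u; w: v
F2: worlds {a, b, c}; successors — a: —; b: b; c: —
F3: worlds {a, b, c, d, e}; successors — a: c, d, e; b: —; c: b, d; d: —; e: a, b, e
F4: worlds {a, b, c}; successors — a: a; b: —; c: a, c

F2

This is the axiom for a generalized confluence (Geach) condition; its first-order frame correspondent is \forall x \forall y \forall z ((x R^2 y \wedge x R^2 z) \to \exists w (y = w \wedge zRw)).
F1: fails — uR²v, uR²v but no t with v=t and vRt.
F2: ✓.
F3: fails — aR²a, aR²a but no w with a=w and aRw.
F4: fails — cR²c, cR²a but no w with c=w and aRw.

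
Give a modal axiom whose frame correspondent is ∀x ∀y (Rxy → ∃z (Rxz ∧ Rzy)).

The condition is density. The C4 schema □□ψ → □ψ defines it.
Suppose □□ψ→□ψ is valid. Take Rxy and set V(ψ)={w : xR²w}. Then □□ψ at x, so □ψ at x, so ψ at y, i.e. ∃z(Rxz∧Rzy).

□□ψ → □ψ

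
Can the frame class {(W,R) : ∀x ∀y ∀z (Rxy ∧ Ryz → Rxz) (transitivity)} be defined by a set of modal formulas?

The condition is transitivity. A defining modal formula is □p → □□p.
Suppose □p→□□p is valid. Take Rxy, Ryz and set V(p)={w : Rxw}. Then □p at x, so □□p at x, so □p at y, so p at z, i.e. Rxz.

Yes — defined by □p → □□p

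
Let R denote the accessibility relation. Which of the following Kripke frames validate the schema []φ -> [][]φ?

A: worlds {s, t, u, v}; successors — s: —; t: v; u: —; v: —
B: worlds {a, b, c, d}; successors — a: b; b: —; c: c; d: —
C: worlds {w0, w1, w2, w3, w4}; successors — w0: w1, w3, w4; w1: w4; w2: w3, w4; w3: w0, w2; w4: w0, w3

A, B

This is the axiom for transitivity; its first-order frame correspondent is forall x forall y forall z (Rxy & Ryz -> Rxz).
A: condition met.
B: condition met.
C: fails — Rw0w4 and Rw4w0 but not Rw0w0.
Valid on: A, B.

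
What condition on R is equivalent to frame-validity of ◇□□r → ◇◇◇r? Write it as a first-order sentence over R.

∀x ∀y (xRy → ∃w (yR²w ∧ xR³w))

This is a Sahlqvist (Geach-type) schema ◇^1□^2r → □^0◇^3r.
First-order correspondent: ∀x ∀y (xRy → ∃w (yR²w ∧ xR³w)).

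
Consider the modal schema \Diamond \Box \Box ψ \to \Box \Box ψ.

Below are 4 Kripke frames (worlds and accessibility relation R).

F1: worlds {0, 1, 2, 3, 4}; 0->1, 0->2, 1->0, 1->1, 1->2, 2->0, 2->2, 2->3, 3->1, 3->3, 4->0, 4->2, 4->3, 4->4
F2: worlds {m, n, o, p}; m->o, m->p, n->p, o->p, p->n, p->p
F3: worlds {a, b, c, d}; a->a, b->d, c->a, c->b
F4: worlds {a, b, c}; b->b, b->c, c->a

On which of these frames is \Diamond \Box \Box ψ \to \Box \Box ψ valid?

F2

This is the axiom for a generalized confluence (Geach) condition; its first-order frame correspondent is \forall x \forall y \forall z ((xRy \wedge x R^2 z) \to \exists w (y R^2 w \wedge z = w)).
F1: fails — 4R0, 4R²4 but no w with 0R²w and 4=w.
F2: condition met.
F3: fails — cRa, cR²d but no w with aR²w and d=w.
F4: fails — bRc, bR²a but no w with cR²w and a=w.
Valid on: F2.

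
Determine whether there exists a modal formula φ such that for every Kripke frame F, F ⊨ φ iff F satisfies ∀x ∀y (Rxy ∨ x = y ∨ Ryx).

Any modally definable frame class is closed under disjoint unions.
Take 2 disjoint single-world reflexive frames: each is trivially connected, but their disjoint union has 2 worlds with no edge between distinct components, so it is not connected.
So no modal formula (or set of formulas) defines exactly the connected frames.

Not definable by any modal formula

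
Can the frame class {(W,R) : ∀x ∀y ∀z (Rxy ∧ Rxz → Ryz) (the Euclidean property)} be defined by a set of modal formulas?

Yes: it is the Euclidean property, defined by the 5 schema ◇r → □◇r.
Suppose ◇r→□◇r is valid. Take Rxy, Rxz and set V(r)={y}. Then ◇r at x, so □◇r at x, so ◇r at z, so some w with Rzw has r; w=y, i.e. Rzy. By symmetry of the argument, Ryz.

Yes — defined by ◇r → □◇r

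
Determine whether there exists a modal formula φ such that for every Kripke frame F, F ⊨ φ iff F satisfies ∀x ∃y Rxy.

Yes: it is seriality, defined by the D schema □p → ◇p.
Suppose □p→◇p is valid. At any x set V(p)=W. Then □p at x, so ◇p at x, so x has a successor.

Yes — defined by □p → ◇p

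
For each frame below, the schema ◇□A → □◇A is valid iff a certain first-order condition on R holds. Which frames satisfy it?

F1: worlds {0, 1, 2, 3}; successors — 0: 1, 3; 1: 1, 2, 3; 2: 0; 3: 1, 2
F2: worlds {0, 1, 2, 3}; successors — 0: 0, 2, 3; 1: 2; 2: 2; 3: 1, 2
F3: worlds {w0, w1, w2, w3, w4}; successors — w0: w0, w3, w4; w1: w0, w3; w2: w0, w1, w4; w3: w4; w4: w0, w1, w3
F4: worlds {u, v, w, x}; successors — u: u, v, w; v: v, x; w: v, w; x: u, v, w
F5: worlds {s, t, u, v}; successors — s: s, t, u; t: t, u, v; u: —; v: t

F2, F4

The schema corresponds to convergence: ∀x ∀y ∀z (Rxy ∧ Rxz → ∃w (Ryw ∧ Rzw)).
F1: fails — R12 and R11 but 2 and 1 have no common successor.
F2: condition met.
F3: fails — Rw0w4 and Rw0w3 but w4 and w3 have no common successor.
F4: condition met.
F5: fails — Rsu and Rsu but u and u have no common successor.
Valid on: F2, F4.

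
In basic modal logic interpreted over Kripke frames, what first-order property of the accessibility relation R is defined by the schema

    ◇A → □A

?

Suppose ◇A→□A is valid. Take Rxy, Rxz and set V(A)={y}. Then ◇A at x, so □A at x, so A at z, i.e. z=y.

partial functionality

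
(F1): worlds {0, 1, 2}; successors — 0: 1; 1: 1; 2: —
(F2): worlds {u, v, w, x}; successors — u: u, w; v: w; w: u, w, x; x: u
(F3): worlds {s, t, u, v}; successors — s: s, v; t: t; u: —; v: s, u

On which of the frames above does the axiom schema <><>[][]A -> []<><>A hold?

(F1), (F2)

The schema corresponds to a generalized confluence (Geach) condition: forall x forall y forall z ((x R^2 y & xRz) -> exists w (y R^2 w & z R^2 w)).
(F1): holds.
(F2): holds.
(F3): fails — sR²u, sRs but no w with uR²w and sR²w.
Valid on: (F1), (F2).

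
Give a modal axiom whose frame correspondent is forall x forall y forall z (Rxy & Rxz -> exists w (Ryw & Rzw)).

The condition is convergence. The .2 schema ◇□q → □◇q defines it.
Suppose ◇□q→□◇q is valid. Take Rxy, Rxz and set V(q)={w : Ryw}. Then □q at y so ◇□q at x, so □◇q at x, so ◇q at z, giving w with Rzw and Ryw.

◇□q → □◇q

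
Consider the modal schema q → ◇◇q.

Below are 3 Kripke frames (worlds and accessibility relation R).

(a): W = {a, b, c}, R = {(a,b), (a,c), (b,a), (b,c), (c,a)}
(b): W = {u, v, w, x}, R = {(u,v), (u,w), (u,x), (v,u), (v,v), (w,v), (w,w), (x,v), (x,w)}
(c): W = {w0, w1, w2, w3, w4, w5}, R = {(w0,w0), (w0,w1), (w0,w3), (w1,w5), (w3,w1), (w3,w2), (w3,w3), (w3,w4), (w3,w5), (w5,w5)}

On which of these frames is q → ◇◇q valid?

The schema corresponds to a generalized confluence (Geach) condition: ∀x ∃w (x = w ∧ xR²w).
(a): ✓.
(b): fails — at x but no t with x=t and xR²t.
(c): fails — at w1 but no w with w1=w and w1R²w.
Valid on: (a).

(a)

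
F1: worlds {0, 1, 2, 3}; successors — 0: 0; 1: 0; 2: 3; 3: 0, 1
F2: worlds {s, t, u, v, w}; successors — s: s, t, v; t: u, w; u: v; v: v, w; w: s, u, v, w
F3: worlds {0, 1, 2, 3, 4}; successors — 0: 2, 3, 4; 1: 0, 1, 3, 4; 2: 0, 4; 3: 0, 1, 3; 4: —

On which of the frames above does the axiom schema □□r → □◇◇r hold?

Frame correspondent (Sahlqvist): ∀x ∀z (xRz → ∃w (xR²w ∧ zR²w)) — i.e. a generalized confluence (Geach) condition.
F1: ✓.
F2: ✓.
F3: fails — 0R4 but no w with 0R²w and 4R²w.
Valid on: F1, F2.

F1, F2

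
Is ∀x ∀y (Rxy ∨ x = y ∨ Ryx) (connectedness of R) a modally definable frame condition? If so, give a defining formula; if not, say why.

Not modally definable

If a class were modally definable it would be closed under disjoint unions (Goldblatt–Thomason).
Take 4 disjoint single-world reflexive frames: each is trivially connected, but their disjoint union has 4 worlds with no edge between distinct components, so it is not connected.
So the class is not modally definable.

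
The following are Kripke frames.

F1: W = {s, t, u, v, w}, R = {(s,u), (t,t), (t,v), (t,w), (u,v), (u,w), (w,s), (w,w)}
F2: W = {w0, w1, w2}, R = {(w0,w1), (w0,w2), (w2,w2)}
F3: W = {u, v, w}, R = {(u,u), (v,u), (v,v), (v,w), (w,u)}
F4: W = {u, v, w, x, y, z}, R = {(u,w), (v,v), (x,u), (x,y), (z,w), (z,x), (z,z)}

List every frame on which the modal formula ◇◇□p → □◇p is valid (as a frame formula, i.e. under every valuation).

F3

This is the axiom for a generalized confluence (Geach) condition; its first-order frame correspondent is ∀x ∀y ∀z ((xR²y ∧ xRz) → ∃w (yRw ∧ zRw)).
F1: fails — sR²v, sRu but no w* with vRw* and uRw*.
F2: fails — w0R²w2, w0Rw1 but no w with w2Rw and w1Rw.
F3: satisfies the condition.
F4: fails — xR²w, xRu but no t with wRt and uRt.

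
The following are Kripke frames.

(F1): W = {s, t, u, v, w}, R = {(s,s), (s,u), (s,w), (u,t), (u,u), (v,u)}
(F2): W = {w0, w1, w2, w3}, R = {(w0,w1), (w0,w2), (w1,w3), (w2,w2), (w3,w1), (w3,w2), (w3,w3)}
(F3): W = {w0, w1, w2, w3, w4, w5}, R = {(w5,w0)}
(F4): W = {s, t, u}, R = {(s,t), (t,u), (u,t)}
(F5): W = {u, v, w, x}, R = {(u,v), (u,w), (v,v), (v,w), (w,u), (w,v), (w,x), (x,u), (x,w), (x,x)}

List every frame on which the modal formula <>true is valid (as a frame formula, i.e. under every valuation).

(F2), (F4), (F5)

This is the axiom for seriality; its first-order frame correspondent is forall x exists y Rxy.
(F1): fails — world t has no successor.
(F2): condition met.
(F3): fails — world w0 has no successor.
(F4): condition met.
(F5): condition met.
Valid on: (F2), (F4), (F5).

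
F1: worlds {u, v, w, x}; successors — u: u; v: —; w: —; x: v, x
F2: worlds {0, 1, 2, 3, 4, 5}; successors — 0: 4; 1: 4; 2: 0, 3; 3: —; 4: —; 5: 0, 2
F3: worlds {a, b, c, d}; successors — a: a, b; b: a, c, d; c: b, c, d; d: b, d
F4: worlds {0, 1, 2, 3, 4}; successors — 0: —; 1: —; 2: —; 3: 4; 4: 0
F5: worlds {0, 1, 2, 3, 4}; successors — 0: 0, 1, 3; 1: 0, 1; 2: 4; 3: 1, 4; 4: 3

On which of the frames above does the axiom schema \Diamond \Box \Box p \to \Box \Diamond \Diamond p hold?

F3, F5

Frame correspondent (Sahlqvist): \forall x \forall y \forall z ((xRy \wedge xRz) \to \exists w (y R^2 w \wedge z R^2 w)) — i.e. a generalized confluence (Geach) condition.
F1: fails — xRv, xRv but no t with vR²t and vR²t.
F2: fails — 0R4, 0R4 but no w with 4R²w and 4R²w.
F3: condition met.
F4: fails — 3R4, 3R4 but no w with 4R²w and 4R²w.
F5: condition met.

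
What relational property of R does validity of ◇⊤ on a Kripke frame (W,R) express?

This is a form of the D axiom.
It corresponds to seriality: ∀x ∃y Rxy.

Seriality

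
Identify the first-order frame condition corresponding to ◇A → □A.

Suppose ◇A→□A is valid. Take Rxy, Rxz and set V(A)={y}. Then ◇A at x, so □A at x, so A at z, i.e. z=y.
Conversely, on a frame with partial functionality the schema holds at every world under every valuation.
Frame condition: ∀x ∀y ∀z (Rxy ∧ Rxz → y = z).

Partial functionality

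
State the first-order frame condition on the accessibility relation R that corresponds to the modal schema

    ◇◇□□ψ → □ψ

∀x ∀y ∀z ((xR²y ∧ xRz) → ∃w (yR²w ∧ z = w))

This is a Sahlqvist (Geach-type) schema ◇^2□^2ψ → □^1◇^0ψ.
First-order correspondent: ∀x ∀y ∀z ((xR²y ∧ xRz) → ∃w (yR²w ∧ z = w)).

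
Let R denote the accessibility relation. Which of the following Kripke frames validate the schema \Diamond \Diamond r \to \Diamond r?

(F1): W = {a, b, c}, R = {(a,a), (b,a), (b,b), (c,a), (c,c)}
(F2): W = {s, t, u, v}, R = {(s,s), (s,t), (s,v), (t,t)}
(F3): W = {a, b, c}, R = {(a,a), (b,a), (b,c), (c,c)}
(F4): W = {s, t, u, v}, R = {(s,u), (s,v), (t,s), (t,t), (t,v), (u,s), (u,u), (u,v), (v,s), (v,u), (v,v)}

This is the axiom for transitivity; its first-order frame correspondent is \forall x \forall y \forall z (Rxy \wedge Ryz \to Rxz).
(F1): condition met.
(F2): condition met.
(F3): condition met.
(F4): fails — Rtv and Rvu but not Rtu.
Valid on: (F1), (F2), (F3).

(F1), (F2), (F3)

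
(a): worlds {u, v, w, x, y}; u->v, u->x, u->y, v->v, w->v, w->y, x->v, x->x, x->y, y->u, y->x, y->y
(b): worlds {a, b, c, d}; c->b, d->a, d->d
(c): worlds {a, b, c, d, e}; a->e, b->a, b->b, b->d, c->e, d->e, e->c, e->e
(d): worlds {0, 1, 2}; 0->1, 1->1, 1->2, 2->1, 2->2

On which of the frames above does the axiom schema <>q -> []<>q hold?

Frame correspondent (Sahlqvist): forall x forall y forall z (Rxy & Rxz -> Ryz) — i.e. the Euclidean property.
(a): fails — Ruv and Rux but not Rvx.
(b): fails — Rcb and Rcb but not Rbb.
(c): fails — Rba and Rbb but not Rab.
(d): ✓.
Valid on: (d).

(d)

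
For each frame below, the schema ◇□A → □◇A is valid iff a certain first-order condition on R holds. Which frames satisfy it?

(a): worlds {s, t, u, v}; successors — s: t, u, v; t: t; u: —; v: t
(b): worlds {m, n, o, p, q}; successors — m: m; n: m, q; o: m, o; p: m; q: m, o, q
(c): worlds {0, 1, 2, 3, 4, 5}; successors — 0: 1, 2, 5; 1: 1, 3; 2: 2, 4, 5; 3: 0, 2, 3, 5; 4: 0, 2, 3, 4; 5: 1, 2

This is the axiom for convergence; its first-order frame correspondent is ∀x ∀y ∀z (Rxy ∧ Rxz → ∃w (Ryw ∧ Rzw)).
(a): fails — Rsv and Rsu but v and u have no common successor.
(b): condition met.
(c): fails — R02 and R01 but 2 and 1 have no common successor.

(b)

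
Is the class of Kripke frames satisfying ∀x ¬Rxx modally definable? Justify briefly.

No

Any modally definable frame class is closed under surjective bounded morphisms.
The 2-cycle (worlds a,b with a→b→a) is irreflexive, and the map sending every world to a single reflexive point • is a surjective bounded morphism (forth: every edge maps to (•,•); back: every world has a successor). So any modal formula valid on the 2-cycle is also valid on the reflexive point, which is not irreflexive.
So no modal formula (or set of formulas) defines exactly the irreflexive frames.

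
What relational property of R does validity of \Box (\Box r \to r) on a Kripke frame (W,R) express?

Suppose □(□r→r) is valid. Take Rxy and set V(r)={w : Ryw}. Then at y, □r holds; since □(□r→r) at x, □r→r at y, so r at y, i.e. Ryy.

shift-reflexivity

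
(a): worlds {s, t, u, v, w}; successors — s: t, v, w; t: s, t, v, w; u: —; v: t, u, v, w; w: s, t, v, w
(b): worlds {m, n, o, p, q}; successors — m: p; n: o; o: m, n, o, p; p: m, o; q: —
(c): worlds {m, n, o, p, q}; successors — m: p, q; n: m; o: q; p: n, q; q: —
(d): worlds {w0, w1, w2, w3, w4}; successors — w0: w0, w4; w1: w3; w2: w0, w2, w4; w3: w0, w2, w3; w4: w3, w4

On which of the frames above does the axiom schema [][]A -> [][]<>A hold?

The schema corresponds to a generalized confluence (Geach) condition: forall x forall z (x R^2 z -> exists w (x R^2 w & zRw)).
(a): fails — sR²u but no w* with sR²w* and uRw*.
(b): fails — mR²m but no w with mR²w and mRw.
(c): fails — mR²n but no w with mR²w and nRw.
(d): ✓.
Valid on: (d).

(d)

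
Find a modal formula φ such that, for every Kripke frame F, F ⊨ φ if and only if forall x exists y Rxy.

□r → ◇r

A defining formula is □r → ◇r (the D axiom).
Suppose □r→◇r is valid. At any x set V(r)=W. Then □r at x, so ◇r at x, so x has a successor.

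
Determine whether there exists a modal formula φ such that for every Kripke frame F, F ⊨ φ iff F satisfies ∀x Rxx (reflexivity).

Definable; □p → p defines it

Yes: it is reflexivity, defined by the T schema □p → p.
Suppose □p→p is valid. At any x set V(p)={w : Rxw}. Then □p holds at x, so p holds at x, i.e. Rxx.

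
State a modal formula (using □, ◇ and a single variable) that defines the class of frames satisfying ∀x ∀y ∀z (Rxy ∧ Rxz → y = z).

◇r → □r

The condition is partial functionality. The CD schema ◇r → □r defines it.
Suppose ◇r→□r is valid. Take Rxy, Rxz and set V(r)={y}. Then ◇r at x, so □r at x, so r at z, i.e. z=y.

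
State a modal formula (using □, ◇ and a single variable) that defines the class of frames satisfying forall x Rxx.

The condition is reflexivity. The T schema □ψ → ψ defines it.
Suppose □ψ→ψ is valid. At any x set V(ψ)={w : Rxw}. Then □ψ holds at x, so ψ holds at x, i.e. Rxx.

□ψ → ψ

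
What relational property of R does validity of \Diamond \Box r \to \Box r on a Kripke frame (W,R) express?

the Euclidean property

This is frame-equivalent to ◇r → □◇r (substitute ¬r for r and contrapose).
Suppose ◇r→□◇r is valid. Take Rxy, Rxz and set V(r)={y}. Then ◇r at x, so □◇r at x, so ◇r at z, so some w with Rzw has r; w=y, i.e. Rzy. By symmetry of the argument, Ryz.
Conversely, on a frame with the Euclidean property the schema holds at every world under every valuation.
Frame condition: \forall x \forall y \forall z (Rxy \wedge Rxz \to Ryz).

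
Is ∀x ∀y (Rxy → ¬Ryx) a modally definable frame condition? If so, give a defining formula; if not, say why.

Modal frame validity is preserved under surjective bounded morphisms.
The 3-cycle (worlds s,t,u with s→t→u→s) is asymmetric. Mapping every world to a single reflexive point • is a surjective bounded morphism, and the reflexive point is not asymmetric (R•• but asymmetry requires ¬R••).
So no modal formula (or set of formulas) defines exactly the asymmetric frames.

Not definable by any modal formula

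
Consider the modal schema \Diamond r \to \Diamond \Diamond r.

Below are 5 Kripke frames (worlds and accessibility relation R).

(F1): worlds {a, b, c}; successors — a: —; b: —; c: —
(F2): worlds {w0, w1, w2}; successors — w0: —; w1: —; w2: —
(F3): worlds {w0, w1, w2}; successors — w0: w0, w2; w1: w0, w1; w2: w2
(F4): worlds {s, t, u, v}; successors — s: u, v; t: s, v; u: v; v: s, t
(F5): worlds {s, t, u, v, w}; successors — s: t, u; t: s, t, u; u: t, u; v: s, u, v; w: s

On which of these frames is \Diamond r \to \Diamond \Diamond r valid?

Frame correspondent (Sahlqvist): \forall x \forall y (xRy \to \exists w (y = w \wedge x R^2 w)) — i.e. a generalized confluence (Geach) condition.
(F1): ✓.
(F2): ✓.
(F3): ✓.
(F4): fails — sRu but no w with u=w and sR²w.
(F5): fails — wRs but no w* with s=w* and wR²w*.

(F1), (F2), (F3)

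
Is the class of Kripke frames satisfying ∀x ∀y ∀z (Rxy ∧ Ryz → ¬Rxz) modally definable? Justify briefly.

No

Modal frame validity is preserved under surjective bounded morphisms.
The 5-cycle (worlds s,t,u,v,w with s→t→u→v→w→s) is intransitive. Mapping every world to a single reflexive point • is a surjective bounded morphism; the reflexive point is not intransitive (R••∧R•• but R••).
So no modal formula (or set of formulas) defines exactly the intransitive frames.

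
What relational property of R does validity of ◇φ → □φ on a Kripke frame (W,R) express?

partial functionality: ∀x ∀y ∀z (Rxy ∧ Rxz → y = z)

Suppose ◇φ→□φ is valid. Take Rxy, Rxz and set V(φ)={y}. Then ◇φ at x, so □φ at x, so φ at z, i.e. z=y.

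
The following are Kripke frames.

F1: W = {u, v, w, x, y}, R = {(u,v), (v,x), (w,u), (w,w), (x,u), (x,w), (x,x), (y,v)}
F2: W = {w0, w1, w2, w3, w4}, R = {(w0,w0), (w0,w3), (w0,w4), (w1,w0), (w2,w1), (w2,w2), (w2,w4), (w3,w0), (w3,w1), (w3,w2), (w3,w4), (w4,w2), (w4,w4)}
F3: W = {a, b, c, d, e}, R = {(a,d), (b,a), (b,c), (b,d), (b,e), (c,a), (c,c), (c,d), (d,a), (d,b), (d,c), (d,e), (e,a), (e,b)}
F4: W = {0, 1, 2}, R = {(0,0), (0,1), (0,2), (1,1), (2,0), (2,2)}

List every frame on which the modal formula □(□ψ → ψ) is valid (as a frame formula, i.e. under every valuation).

Frame correspondent (Sahlqvist): ∀x ∀y (Rxy → Ryy) — i.e. shift-reflexivity.
F1: fails — Ruv but not Rvv.
F2: fails — Rw3w1 but not Rw1w1.
F3: fails — Rcd but not Rdd.
F4: condition met.

F4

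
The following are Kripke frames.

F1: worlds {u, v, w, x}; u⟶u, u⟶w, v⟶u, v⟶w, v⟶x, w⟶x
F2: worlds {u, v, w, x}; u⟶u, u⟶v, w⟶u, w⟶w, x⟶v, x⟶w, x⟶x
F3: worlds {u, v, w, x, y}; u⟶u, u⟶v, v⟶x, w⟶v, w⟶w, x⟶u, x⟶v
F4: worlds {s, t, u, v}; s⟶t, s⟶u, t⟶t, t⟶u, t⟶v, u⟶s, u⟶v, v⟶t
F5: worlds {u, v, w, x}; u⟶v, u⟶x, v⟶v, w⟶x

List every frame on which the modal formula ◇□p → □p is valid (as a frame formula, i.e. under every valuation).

none

Frame correspondent (Sahlqvist): ∀x ∀y ∀z (Rxy ∧ Rxz → Ryz) — i.e. the Euclidean property.
F1: fails — Ruw and Ruw but not Rww.
F2: fails — Ruv and Ruv but not Rvv.
F3: fails — Ruv and Ruv but not Rvv.
F4: fails — Rsu and Rsu but not Ruu.
F5: fails — Ruv and Rux but not Rvx.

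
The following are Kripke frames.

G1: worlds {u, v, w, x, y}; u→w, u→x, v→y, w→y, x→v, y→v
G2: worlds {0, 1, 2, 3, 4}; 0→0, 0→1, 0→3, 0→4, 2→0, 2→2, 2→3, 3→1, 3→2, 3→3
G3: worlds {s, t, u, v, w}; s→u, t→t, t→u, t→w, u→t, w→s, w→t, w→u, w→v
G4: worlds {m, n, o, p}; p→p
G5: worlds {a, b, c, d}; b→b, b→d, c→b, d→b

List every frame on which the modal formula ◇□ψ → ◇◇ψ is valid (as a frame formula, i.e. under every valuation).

The schema corresponds to a generalized confluence (Geach) condition: ∀x ∀y (xRy → ∃w (yRw ∧ xR²w)).
G1: condition met.
G2: fails — 0R1 but no w with 1Rw and 0R²w.
G3: fails — wRv but no w* with vRw* and wR²w*.
G4: condition met.
G5: condition met.

G1, G4, G5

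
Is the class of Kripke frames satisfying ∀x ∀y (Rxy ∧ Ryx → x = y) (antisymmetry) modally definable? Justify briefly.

Any modally definable frame class is closed under surjective bounded morphisms.
The 6-cycle (worlds s,t,u,v,w,x with s→t→u→v→w→x→s) is antisymmetric. Sending even-indexed worlds to • and odd-indexed worlds to ∘ is a surjective bounded morphism onto the two-world frame with •↔∘, which is not antisymmetric.
So no modal formula (or set of formulas) defines exactly the antisymmetric frames.

Not modally definable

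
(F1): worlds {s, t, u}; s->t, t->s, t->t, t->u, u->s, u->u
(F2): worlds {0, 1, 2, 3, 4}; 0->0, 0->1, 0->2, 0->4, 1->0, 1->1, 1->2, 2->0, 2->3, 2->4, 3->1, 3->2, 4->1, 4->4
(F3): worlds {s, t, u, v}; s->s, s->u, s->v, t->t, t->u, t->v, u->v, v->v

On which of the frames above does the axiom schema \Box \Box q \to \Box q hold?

The schema corresponds to density: \forall x \forall y (Rxy \to \exists z (Rxz \wedge Rzy)).
(F1): holds.
(F2): fails — R23 but no z with R2z and Rz3.
(F3): holds.

(F1), (F3)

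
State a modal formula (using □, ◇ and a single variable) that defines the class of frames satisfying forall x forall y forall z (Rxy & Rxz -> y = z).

◇q → □q

A defining formula is ◇q → □q (the CD axiom).
Suppose ◇q→□q is valid. Take Rxy, Rxz and set V(q)={y}. Then ◇q at x, so □q at x, so q at z, i.e. z=y.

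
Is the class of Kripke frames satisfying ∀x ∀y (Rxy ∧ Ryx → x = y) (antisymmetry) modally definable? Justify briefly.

Not modally definable

If a class were modally definable it would be closed under surjective bounded morphisms (Goldblatt–Thomason).
The 6-cycle (worlds s,t,u,v,w,x with s→t→u→v→w→x→s) is antisymmetric. Sending even-indexed worlds to • and odd-indexed worlds to ∘ is a surjective bounded morphism onto the two-world frame with •↔∘, which is not antisymmetric.
Hence antisymmetry is not modally definable.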